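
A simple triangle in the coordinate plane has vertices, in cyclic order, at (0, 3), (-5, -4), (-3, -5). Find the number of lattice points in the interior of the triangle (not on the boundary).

9

Using the shoelace formula, 2A = |(0·(-4) − (-5)·3) + ((-5)·(-5) − (-3)·(-4)) + ((-3)·3 − 0·(-5))| = 19, so the area is 19/2.
The number of boundary lattice points is Σ gcd(|Δx|,|Δy|) = gcd(5,7) + gcd(2,1) + gcd(3,8) = 1+1+1 = 3.
Pick's theorem gives I = A − B/2 + 1 = 19/2 − 3/2 + 1 = 9.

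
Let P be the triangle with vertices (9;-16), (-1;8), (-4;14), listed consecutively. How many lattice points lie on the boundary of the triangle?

6

Along each edge there are gcd(|Δx|,|Δy|)+1 lattice points, so counting each shared vertex once the boundary has gcd(10,24) + gcd(3,6) + gcd(13,30) = 2+3+1 = 6.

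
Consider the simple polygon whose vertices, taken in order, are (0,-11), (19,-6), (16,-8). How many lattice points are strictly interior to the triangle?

By the shoelace formula, twice the signed area is |(0·(-6) − 19·(-11)) + (19·(-8) − 16·(-6)) + (16·(-11) − 0·(-8))| = 23, so the area is 23/2.
Summing gcd(|Δx|,|Δy|) over the edges gives the boundary count: gcd(19,5) + gcd(3,2) + gcd(16,3) = 1+1+1 = 3.
Pick's theorem gives I = A − B/2 + 1 = 23/2 − 3/2 + 1 = 11.

11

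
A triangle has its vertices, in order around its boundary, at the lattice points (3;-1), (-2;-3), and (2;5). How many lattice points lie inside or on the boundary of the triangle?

20

Using the shoelace formula, 2A = |(3·(-3) − (-2)·(-1)) + ((-2)·5 − 2·(-3)) + (2·(-1) − 3·5)| = 32, so the area is 16.
Along each edge there are gcd(|Δx|,|Δy|)+1 lattice points, so counting each shared vertex once the boundary has gcd(5,2) + gcd(4,8) + gcd(1,6) = 1+4+1 = 6.
Pick's theorem gives I = A − B/2 + 1 = 16 − 6/2 + 1 = 14, so the closed region contains I + B = 14 + 6 = 20 lattice points.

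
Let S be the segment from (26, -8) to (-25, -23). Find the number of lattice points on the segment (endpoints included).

4

The number of lattice points on a segment between lattice points is gcd(|Δx|,|Δy|) + 1 = gcd(51,15) + 1 = 3 + 1 = 4.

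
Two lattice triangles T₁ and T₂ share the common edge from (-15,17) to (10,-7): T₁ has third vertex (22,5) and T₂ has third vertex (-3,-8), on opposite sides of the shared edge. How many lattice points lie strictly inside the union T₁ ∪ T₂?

The union is the simple quadrilateral with vertices (-15,17), (22,5), (10,-7), (-3,-8) in order.
By the shoelace formula, twice the signed area is |[(-15)·5 − 22·17] + [22·(-7) − 10·5] + [10·(-8) − (-3)·(-7)] + [(-3)·17 − (-15)·(-8)]| = 925, so the area is 925/2.
Summing gcd(|Δx|,|Δy|) over the edges gives the boundary count: gcd(37,12) + gcd(12,12) + gcd(13,1) + gcd(12,25) = 1+12+1+1 = 15.
By Pick's theorem I = A − B/2 + 1 = 925/2 − 15/2 + 1 = 456.

456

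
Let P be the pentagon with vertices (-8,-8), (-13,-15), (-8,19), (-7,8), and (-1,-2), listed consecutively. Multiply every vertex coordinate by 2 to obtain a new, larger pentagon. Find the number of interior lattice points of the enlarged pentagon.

531

By the shoelace formula, twice the signed area is |((-8)·(-15) − (-13)·(-8)) + ((-13)·19 − (-8)·(-15)) + ((-8)·8 − (-7)·19) + ((-7)·(-2) − (-1)·8) + ((-1)·(-8) − (-8)·(-2))| = 268, so the area is 134.
The number of boundary lattice points is Σ gcd(|Δx|,|Δy|) = gcd(5,7) + gcd(5,34) + gcd(1,11) + gcd(6,10) + gcd(7,6) = 1+1+1+2+1 = 6.
Scaling by 2 multiplies the area by 2² = 4 (so the new area is 536) and multiplies the boundary lattice-point count by 2, giving 12.
By Pick's theorem, the interior count of the dilated polygon is 536 − 12/2 + 1 = 531.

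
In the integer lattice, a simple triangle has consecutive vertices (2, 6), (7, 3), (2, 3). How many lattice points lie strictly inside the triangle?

4

Using the shoelace formula, 2A = |(2·3 − 7·6) + (7·3 − 2·3) + (2·6 − 2·3)| = 15, so the area is 15/2.
Along each edge there are gcd(|Δx|,|Δy|)+1 lattice points, so counting each shared vertex once the boundary has gcd(5,3) + gcd(5,0) + gcd(0,3) = 1+5+3 = 9.
By Pick's theorem A = I + B/2 − 1, so I = 15/2 − 9/2 + 1 = 4.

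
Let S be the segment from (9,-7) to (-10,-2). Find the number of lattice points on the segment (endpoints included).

The number of lattice points on a segment between lattice points is gcd(|Δx|,|Δy|) + 1 = gcd(19,5) + 1 = 1 + 1 = 2.

2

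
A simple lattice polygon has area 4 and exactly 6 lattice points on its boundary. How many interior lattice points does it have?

Pick's theorem A = I + B/2 − 1 rearranges to I = A − B/2 + 1 = 4 − 6/2 + 1 = 2.

2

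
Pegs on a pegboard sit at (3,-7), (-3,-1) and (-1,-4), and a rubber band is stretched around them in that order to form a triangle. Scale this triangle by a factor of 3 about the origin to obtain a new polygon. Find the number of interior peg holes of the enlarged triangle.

Using the shoelace formula, 2A = |(3·(-1) − (-3)·(-7)) + ((-3)·(-4) − (-1)·(-1)) + ((-1)·(-7) − 3·(-4))| = 6, so the area is 3.
Summing gcd(|Δx|,|Δy|) over the edges gives the boundary count: gcd(6,6) + gcd(2,3) + gcd(4,3) = 6+1+1 = 8.
Scaling by 3 multiplies the area by 3² = 9 (so the new area is 27) and multiplies the boundary lattice-point count by 3, giving 24.
By Pick's theorem, the interior count of the dilated polygon is 27 − 24/2 + 1 = 16.

16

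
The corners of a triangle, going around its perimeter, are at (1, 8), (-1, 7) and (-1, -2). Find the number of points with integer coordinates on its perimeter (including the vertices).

12

Along each edge there are gcd(|Δx|,|Δy|)+1 lattice points, so counting each shared vertex once the boundary has gcd(2,1) + gcd(0,9) + gcd(2,10) = 1+9+2 = 12.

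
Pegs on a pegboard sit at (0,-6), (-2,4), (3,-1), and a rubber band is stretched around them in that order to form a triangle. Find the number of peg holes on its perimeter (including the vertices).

Along each edge there are gcd(|Δx|,|Δy|)+1 lattice points, so counting each shared vertex once the boundary has gcd(2,10) + gcd(5,5) + gcd(3,5) = 2+5+1 = 8.

8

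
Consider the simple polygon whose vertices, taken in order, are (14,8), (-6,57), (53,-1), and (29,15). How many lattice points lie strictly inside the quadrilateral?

657

The shoelace formula gives twice the area as |[14·57 − (-6)·8] + [(-6)·(-1) − 53·57] + [53·15 − 29·(-1)] + [29·8 − 14·15]| = 1323, so the area is 661.5.
Along each edge there are gcd(|Δx|,|Δy|)+1 lattice points, so counting each shared vertex once the boundary has gcd(20,49) + gcd(59,58) + gcd(24,16) + gcd(15,7) = 1+1+8+1 = 11.
Pick's theorem gives I = A − B/2 + 1 = 661.5 − 11/2 + 1 = 657.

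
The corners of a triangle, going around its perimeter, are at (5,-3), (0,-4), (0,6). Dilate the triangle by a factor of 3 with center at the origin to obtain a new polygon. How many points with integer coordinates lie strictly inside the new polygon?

208

The shoelace formula gives twice the area as |[5·(-4) − 0·(-3)] + [0·6 − 0·(-4)] + [0·(-3) − 5·6]| = 50, so the area is 25.
Summing gcd(|Δx|,|Δy|) over the edges gives the boundary count: gcd(5,1) + gcd(0,10) + gcd(5,9) = 1+10+1 = 12.
Scaling by 3 multiplies the area by 3² = 9 (so the new area is 225) and multiplies the boundary lattice-point count by 3, giving 36.
By Pick's theorem, the interior count of the dilated polygon is 225 − 36/2 + 1 = 208.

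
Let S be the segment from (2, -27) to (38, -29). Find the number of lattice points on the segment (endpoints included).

3

The number of lattice points on a segment between lattice points is gcd(|Δx|,|Δy|) + 1 = gcd(36,2) + 1 = 2 + 1 = 3.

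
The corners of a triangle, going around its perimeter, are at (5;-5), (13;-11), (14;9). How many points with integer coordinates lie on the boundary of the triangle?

4

Summing gcd(|Δx|,|Δy|) over the edges gives the boundary count: gcd(8,6) + gcd(1,20) + gcd(9,14) = 2+1+1 = 4.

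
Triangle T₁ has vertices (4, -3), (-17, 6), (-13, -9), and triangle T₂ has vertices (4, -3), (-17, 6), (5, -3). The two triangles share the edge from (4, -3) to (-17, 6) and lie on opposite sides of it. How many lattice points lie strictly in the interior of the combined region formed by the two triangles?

143

The union is the simple quadrilateral with vertices (4, -3), (-13, -9), (-17, 6), (5, -3) in order.
The shoelace formula gives twice the area as |[4·(-9) − (-13)·(-3)] + [(-13)·6 − (-17)·(-9)] + [(-17)·(-3) − 5·6] + [5·(-3) − 4·(-3)]| = 288, so the area is 144.
The number of boundary lattice points is Σ gcd(|Δx|,|Δy|) = gcd(17,6) + gcd(4,15) + gcd(22,9) + gcd(1,0) = 1+1+1+1 = 4.
By Pick's theorem I = A − B/2 + 1 = 144 − 4/2 + 1 = 143.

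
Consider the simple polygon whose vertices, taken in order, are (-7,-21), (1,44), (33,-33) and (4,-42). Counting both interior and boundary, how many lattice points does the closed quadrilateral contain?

The shoelace formula gives twice the area as |[(-7)·44 − 1·(-21)] + [1·(-33) − 33·44] + [33·(-42) − 4·(-33)] + [4·(-21) − (-7)·(-42)]| = 3404, so the area is 1702.
The number of boundary lattice points is Σ gcd(|Δx|,|Δy|) = gcd(8,65) + gcd(32,77) + gcd(29,9) + gcd(11,21) = 1+1+1+1 = 4.
Pick's theorem gives I = A − B/2 + 1 = 1702 − 4/2 + 1 = 1701, so the closed region contains I + B = 1701 + 4 = 1705 lattice points.

1705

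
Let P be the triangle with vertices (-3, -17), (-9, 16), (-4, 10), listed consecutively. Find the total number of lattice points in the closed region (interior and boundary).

Using the shoelace formula, 2A = |[(-3)·16 − (-9)·(-17)] + [(-9)·10 − (-4)·16] + [(-4)·(-17) − (-3)·10]| = 129, so the area is 129/2.
Summing gcd(|Δx|,|Δy|) over the edges gives the boundary count: gcd(6,33) + gcd(5,6) + gcd(1,27) = 3+1+1 = 5.
Pick's theorem gives I = A − B/2 + 1 = 129/2 − 5/2 + 1 = 63, so the closed region contains I + B = 63 + 5 = 68 lattice points.

68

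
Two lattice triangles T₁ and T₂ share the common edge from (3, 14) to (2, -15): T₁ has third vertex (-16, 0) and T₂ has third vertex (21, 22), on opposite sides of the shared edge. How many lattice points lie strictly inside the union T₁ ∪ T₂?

523

The union is the simple quadrilateral with vertices (3, 14), (-16, 0), (2, -15), (21, 22) in order.
Using the shoelace formula, 2A = |(3·0 − (-16)·14) + ((-16)·(-15) − 2·0) + (2·22 − 21·(-15)) + (21·14 − 3·22)| = 1051, so the area is 1051/2.
The number of boundary lattice points is Σ gcd(|Δx|,|Δy|) = gcd(19,14) + gcd(18,15) + gcd(19,37) + gcd(18,8) = 1+3+1+2 = 7.
By Pick's theorem I = A − B/2 + 1 = 1051/2 − 7/2 + 1 = 523.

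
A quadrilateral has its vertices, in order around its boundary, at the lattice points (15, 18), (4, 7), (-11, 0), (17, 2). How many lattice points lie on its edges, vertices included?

16

Along each edge there are gcd(|Δx|,|Δy|)+1 lattice points, so counting each shared vertex once the boundary has gcd(11,11) + gcd(15,7) + gcd(28,2) + gcd(2,16) = 11+1+2+2 = 16.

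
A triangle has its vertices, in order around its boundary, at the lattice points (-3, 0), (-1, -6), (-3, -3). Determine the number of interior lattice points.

1

The shoelace formula gives twice the area as |((-3)·(-6) − (-1)·0) + ((-1)·(-3) − (-3)·(-6)) + ((-3)·0 − (-3)·(-3))| = 6, so the area is 3.
Along each edge there are gcd(|Δx|,|Δy|)+1 lattice points, so counting each shared vertex once the boundary has gcd(2,6) + gcd(2,3) + gcd(0,3) = 2+1+3 = 6.
By Pick's theorem A = I + B/2 − 1, so I = 3 − 6/2 + 1 = 1.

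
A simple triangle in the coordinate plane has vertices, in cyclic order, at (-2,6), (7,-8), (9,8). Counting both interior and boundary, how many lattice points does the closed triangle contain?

The shoelace formula gives twice the area as |[(-2)·(-8) − 7·6] + [7·8 − 9·(-8)] + [9·6 − (-2)·8]| = 172, so the area is 86.
Along each edge there are gcd(|Δx|,|Δy|)+1 lattice points, so counting each shared vertex once the boundary has gcd(9,14) + gcd(2,16) + gcd(11,2) = 1+2+1 = 4.
Pick's theorem gives I = A − B/2 + 1 = 86 − 4/2 + 1 = 85, so the closed region contains I + B = 85 + 4 = 89 lattice points.

89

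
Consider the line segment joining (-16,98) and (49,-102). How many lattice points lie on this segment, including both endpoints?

6

The number of lattice points on a segment between lattice points is gcd(|Δx|,|Δy|) + 1 = gcd(65,200) + 1 = 5 + 1 = 6.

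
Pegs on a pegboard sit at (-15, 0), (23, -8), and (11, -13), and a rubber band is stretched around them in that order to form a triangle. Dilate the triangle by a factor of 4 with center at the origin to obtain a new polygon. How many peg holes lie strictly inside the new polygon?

2257

By the shoelace formula, twice the signed area is |[(-15)·(-8) − 23·0] + [23·(-13) − 11·(-8)] + [11·0 − (-15)·(-13)]| = 286, so the area is 143.
Summing gcd(|Δx|,|Δy|) over the edges gives the boundary count: gcd(38,8) + gcd(12,5) + gcd(26,13) = 2+1+13 = 16.
Scaling by 4 multiplies the area by 4² = 16 (so the new area is 2288) and multiplies the boundary lattice-point count by 4, giving 64.
By Pick's theorem, the interior count of the dilated polygon is 2288 − 64/2 + 1 = 2257.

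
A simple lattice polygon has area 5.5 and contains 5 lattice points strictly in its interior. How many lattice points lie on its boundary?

3

Pick's theorem gives A = I + B/2 − 1, so B = 2(A − I + 1) = 2(5.5 − 5 + 1) = 3.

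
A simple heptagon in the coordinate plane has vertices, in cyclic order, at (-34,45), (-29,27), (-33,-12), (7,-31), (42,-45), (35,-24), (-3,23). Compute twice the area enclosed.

5667

Using the shoelace formula, 2A = |[(-34)·27 − (-29)·45] + [(-29)·(-12) − (-33)·27] + [(-33)·(-31) − 7·(-12)] + [7·(-45) − 42·(-31)] + [42·(-24) − 35·(-45)] + [35·23 − (-3)·(-24)] + [(-3)·45 − (-34)·23]| = 5667, so the area is 2833.5.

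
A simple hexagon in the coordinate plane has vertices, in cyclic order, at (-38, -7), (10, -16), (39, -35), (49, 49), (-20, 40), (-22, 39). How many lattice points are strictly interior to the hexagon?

Using the shoelace formula, 2A = |[(-38)·(-16) − 10·(-7)] + [10·(-35) − 39·(-16)] + [39·49 − 49·(-35)] + [49·40 − (-20)·49] + [(-20)·39 − (-22)·40] + [(-22)·(-7) − (-38)·39]| = 9254, so the area is 4627.
Along each edge there are gcd(|Δx|,|Δy|)+1 lattice points, so counting each shared vertex once the boundary has gcd(48,9) + gcd(29,19) + gcd(10,84) + gcd(69,9) + gcd(2,1) + gcd(16,46) = 3+1+2+3+1+2 = 12.
By Pick's theorem A = I + B/2 − 1, so I = 4627 − 12/2 + 1 = 4622.

4622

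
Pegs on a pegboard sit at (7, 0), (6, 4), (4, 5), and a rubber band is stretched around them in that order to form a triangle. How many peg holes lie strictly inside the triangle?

The shoelace formula gives twice the area as |(7·4 − 6·0) + (6·5 − 4·4) + (4·0 − 7·5)| = 7, so the area is 7/2.
Along each edge there are gcd(|Δx|,|Δy|)+1 lattice points, so counting each shared vertex once the boundary has gcd(1,4) + gcd(2,1) + gcd(3,5) = 1+1+1 = 3.
Pick's theorem gives I = A − B/2 + 1 = 7/2 − 3/2 + 1 = 3.

3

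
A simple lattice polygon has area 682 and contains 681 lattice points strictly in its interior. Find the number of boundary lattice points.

4

Pick's theorem gives A = I + B/2 − 1, so B = 2(A − I + 1) = 2(682 − 681 + 1) = 4.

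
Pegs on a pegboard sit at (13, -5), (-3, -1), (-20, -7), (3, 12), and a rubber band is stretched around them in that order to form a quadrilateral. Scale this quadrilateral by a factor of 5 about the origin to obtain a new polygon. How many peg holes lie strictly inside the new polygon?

5196

By the shoelace formula, twice the signed area is |[13·(-1) − (-3)·(-5)] + [(-3)·(-7) − (-20)·(-1)] + [(-20)·12 − 3·(-7)] + [3·(-5) − 13·12]| = 417, so the area is 417/2.
The number of boundary lattice points is Σ gcd(|Δx|,|Δy|) = gcd(16,4) + gcd(17,6) + gcd(23,19) + gcd(10,17) = 4+1+1+1 = 7.
Scaling by 5 multiplies the area by 5² = 25 (so the new area is 5212.5) and multiplies the boundary lattice-point count by 5, giving 35.
By Pick's theorem, the interior count of the dilated polygon is 5212.5 − 35/2 + 1 = 5196.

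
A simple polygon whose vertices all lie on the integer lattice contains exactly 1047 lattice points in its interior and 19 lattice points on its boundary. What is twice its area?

By Pick's theorem, A = I + B/2 − 1 = 1047 + 19/2 − 1 = 2111/2.
Hence 2A = 2111.

2111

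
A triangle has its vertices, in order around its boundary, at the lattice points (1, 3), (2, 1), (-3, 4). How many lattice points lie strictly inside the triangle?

3

Using the shoelace formula, 2A = |(1·1 − 2·3) + (2·4 − (-3)·1) + ((-3)·3 − 1·4)| = 7, so the area is 3.5.
The number of boundary lattice points is Σ gcd(|Δx|,|Δy|) = gcd(1,2) + gcd(5,3) + gcd(4,1) = 1+1+1 = 3.
By Pick's theorem A = I + B/2 − 1, so I = 3.5 − 3/2 + 1 = 3.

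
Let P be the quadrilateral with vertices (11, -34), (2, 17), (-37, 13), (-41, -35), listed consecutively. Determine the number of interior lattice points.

The shoelace formula gives twice the area as |[11·17 − 2·(-34)] + [2·13 − (-37)·17] + [(-37)·(-35) − (-41)·13] + [(-41)·(-34) − 11·(-35)]| = 4517, so the area is 2258.5.
The number of boundary lattice points is Σ gcd(|Δx|,|Δy|) = gcd(9,51) + gcd(39,4) + gcd(4,48) + gcd(52,1) = 3+1+4+1 = 9.
By Pick's theorem A = I + B/2 − 1, so I = 2258.5 − 9/2 + 1 = 2255.

2255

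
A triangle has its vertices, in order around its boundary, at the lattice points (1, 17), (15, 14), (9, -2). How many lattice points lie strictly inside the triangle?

120

The shoelace formula gives twice the area as |[1·14 − 15·17] + [15·(-2) − 9·14] + [9·17 − 1·(-2)]| = 242, so the area is 121.
Along each edge there are gcd(|Δx|,|Δy|)+1 lattice points, so counting each shared vertex once the boundary has gcd(14,3) + gcd(6,16) + gcd(8,19) = 1+2+1 = 4.
By Pick's theorem A = I + B/2 − 1, so I = 121 − 4/2 + 1 = 120.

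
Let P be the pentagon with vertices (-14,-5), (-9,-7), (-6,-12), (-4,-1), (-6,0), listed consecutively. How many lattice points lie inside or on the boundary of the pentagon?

54

By the shoelace formula, twice the signed area is |((-14)·(-7) − (-9)·(-5)) + ((-9)·(-12) − (-6)·(-7)) + ((-6)·(-1) − (-4)·(-12)) + ((-4)·0 − (-6)·(-1)) + ((-6)·(-5) − (-14)·0)| = 101, so the area is 101/2.
Along each edge there are gcd(|Δx|,|Δy|)+1 lattice points, so counting each shared vertex once the boundary has gcd(5,2) + gcd(3,5) + gcd(2,11) + gcd(2,1) + gcd(8,5) = 1+1+1+1+1 = 5.
Pick's theorem gives I = A − B/2 + 1 = 101/2 − 5/2 + 1 = 49, so the closed region contains I + B = 49 + 5 = 54 lattice points.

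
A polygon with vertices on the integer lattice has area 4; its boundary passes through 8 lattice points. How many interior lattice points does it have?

Pick's theorem A = I + B/2 − 1 rearranges to I = A − B/2 + 1 = 4 − 8/2 + 1 = 1.

1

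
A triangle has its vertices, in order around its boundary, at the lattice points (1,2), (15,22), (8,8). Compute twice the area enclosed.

The shoelace formula gives twice the area as |[1·22 − 15·2] + [15·8 − 8·22] + [8·2 − 1·8]| = 56, so the area is 28.

56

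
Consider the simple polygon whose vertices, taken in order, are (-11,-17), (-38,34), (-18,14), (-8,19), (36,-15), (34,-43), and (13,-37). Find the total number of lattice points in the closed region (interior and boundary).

2070

The shoelace formula gives twice the area as |[(-11)·34 − (-38)·(-17)] + [(-38)·14 − (-18)·34] + [(-18)·19 − (-8)·14] + [(-8)·(-15) − 36·19] + [36·(-43) − 34·(-15)] + [34·(-37) − 13·(-43)] + [13·(-17) − (-11)·(-37)]| = 4099, so the area is 4099/2.
The number of boundary lattice points is Σ gcd(|Δx|,|Δy|) = gcd(27,51) + gcd(20,20) + gcd(10,5) + gcd(44,34) + gcd(2,28) + gcd(21,6) + gcd(24,20) = 3+20+5+2+2+3+4 = 39.
Pick's theorem gives I = A − B/2 + 1 = 4099/2 − 39/2 + 1 = 2031, so the closed region contains I + B = 2031 + 39 = 2070 lattice points.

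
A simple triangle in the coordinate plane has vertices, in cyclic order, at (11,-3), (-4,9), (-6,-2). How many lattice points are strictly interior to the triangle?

The shoelace formula gives twice the area as |(11·9 − (-4)·(-3)) + ((-4)·(-2) − (-6)·9) + ((-6)·(-3) − 11·(-2))| = 189, so the area is 189/2.
The number of boundary lattice points is Σ gcd(|Δx|,|Δy|) = gcd(15,12) + gcd(2,11) + gcd(17,1) = 3+1+1 = 5.
By Pick's theorem A = I + B/2 − 1, so I = 189/2 − 5/2 + 1 = 93.

93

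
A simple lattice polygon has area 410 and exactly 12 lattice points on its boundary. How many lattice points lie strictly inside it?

405

From Pick's theorem, I = A − B/2 + 1 = 410 − 12/2 + 1 = 405.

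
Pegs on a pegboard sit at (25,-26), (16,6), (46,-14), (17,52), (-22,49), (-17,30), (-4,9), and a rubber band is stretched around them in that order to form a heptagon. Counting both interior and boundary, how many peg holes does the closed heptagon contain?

2356

The shoelace formula gives twice the area as |(25·6 − 16·(-26)) + (16·(-14) − 46·6) + (46·52 − 17·(-14)) + (17·49 − (-22)·52) + ((-22)·30 − (-17)·49) + ((-17)·9 − (-4)·30) + ((-4)·(-26) − 25·9)| = 4692, so the area is 2346.
Along each edge there are gcd(|Δx|,|Δy|)+1 lattice points, so counting each shared vertex once the boundary has gcd(9,32) + gcd(30,20) + gcd(29,66) + gcd(39,3) + gcd(5,19) + gcd(13,21) + gcd(29,35) = 1+10+1+3+1+1+1 = 18.
Pick's theorem gives I = A − B/2 + 1 = 2346 − 18/2 + 1 = 2338, so the closed region contains I + B = 2338 + 18 = 2356 lattice points.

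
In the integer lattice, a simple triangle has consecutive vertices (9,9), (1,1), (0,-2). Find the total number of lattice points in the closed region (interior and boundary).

14

By the shoelace formula, twice the signed area is |[9·1 − 1·9] + [1·(-2) − 0·1] + [0·9 − 9·(-2)]| = 16, so the area is 8.
Summing gcd(|Δx|,|Δy|) over the edges gives the boundary count: gcd(8,8) + gcd(1,3) + gcd(9,11) = 8+1+1 = 10.
Pick's theorem gives I = A − B/2 + 1 = 8 − 10/2 + 1 = 4, so the closed region contains I + B = 4 + 10 = 14 lattice points.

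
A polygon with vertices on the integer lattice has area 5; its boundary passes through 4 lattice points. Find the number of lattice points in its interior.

4

Pick's theorem A = I + B/2 − 1 rearranges to I = A − B/2 + 1 = 5 − 4/2 + 1 = 4.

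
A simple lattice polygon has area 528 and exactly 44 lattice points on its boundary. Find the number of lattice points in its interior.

Pick's theorem A = I + B/2 − 1 rearranges to I = A − B/2 + 1 = 528 − 44/2 + 1 = 507.

507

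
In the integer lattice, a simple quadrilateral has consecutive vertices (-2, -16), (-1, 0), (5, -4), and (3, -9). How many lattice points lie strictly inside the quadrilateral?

54

The shoelace formula gives twice the area as |((-2)·0 − (-1)·(-16)) + ((-1)·(-4) − 5·0) + (5·(-9) − 3·(-4)) + (3·(-16) − (-2)·(-9))| = 111, so the area is 55.5.
Along each edge there are gcd(|Δx|,|Δy|)+1 lattice points, so counting each shared vertex once the boundary has gcd(1,16) + gcd(6,4) + gcd(2,5) + gcd(5,7) = 1+2+1+1 = 5.
Pick's theorem gives I = A − B/2 + 1 = 55.5 − 5/2 + 1 = 54.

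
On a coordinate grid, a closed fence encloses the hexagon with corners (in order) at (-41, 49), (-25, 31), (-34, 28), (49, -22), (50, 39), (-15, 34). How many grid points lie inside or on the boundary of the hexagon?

By the shoelace formula, twice the signed area is |((-41)·31 − (-25)·49) + ((-25)·28 − (-34)·31) + ((-34)·(-22) − 49·28) + (49·39 − 50·(-22)) + (50·34 − (-15)·39) + ((-15)·49 − (-41)·34)| = 5639, so the area is 2819.5.
Summing gcd(|Δx|,|Δy|) over the edges gives the boundary count: gcd(16,18) + gcd(9,3) + gcd(83,50) + gcd(1,61) + gcd(65,5) + gcd(26,15) = 2+3+1+1+5+1 = 13.
Pick's theorem gives I = A − B/2 + 1 = 2819.5 − 13/2 + 1 = 2814, so the closed region contains I + B = 2814 + 13 = 2827 lattice points.

2827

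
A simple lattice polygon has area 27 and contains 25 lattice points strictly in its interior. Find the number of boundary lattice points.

6

Pick's theorem gives A = I + B/2 − 1, so B = 2(A − I + 1) = 2(27 − 25 + 1) = 6.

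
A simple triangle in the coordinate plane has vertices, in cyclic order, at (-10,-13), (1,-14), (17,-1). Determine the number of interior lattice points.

78

The shoelace formula gives twice the area as |((-10)·(-14) − 1·(-13)) + (1·(-1) − 17·(-14)) + (17·(-13) − (-10)·(-1))| = 159, so the area is 159/2.
Summing gcd(|Δx|,|Δy|) over the edges gives the boundary count: gcd(11,1) + gcd(16,13) + gcd(27,12) = 1+1+3 = 5.
Pick's theorem gives I = A − B/2 + 1 = 159/2 − 5/2 + 1 = 78.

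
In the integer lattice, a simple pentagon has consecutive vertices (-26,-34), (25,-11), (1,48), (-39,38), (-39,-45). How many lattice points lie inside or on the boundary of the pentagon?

By the shoelace formula, twice the signed area is |[(-26)·(-11) − 25·(-34)] + [25·48 − 1·(-11)] + [1·38 − (-39)·48] + [(-39)·(-45) − (-39)·38] + [(-39)·(-34) − (-26)·(-45)]| = 7650, so the area is 3825.
The number of boundary lattice points is Σ gcd(|Δx|,|Δy|) = gcd(51,23) + gcd(24,59) + gcd(40,10) + gcd(0,83) + gcd(13,11) = 1+1+10+83+1 = 96.
Pick's theorem gives I = A − B/2 + 1 = 3825 − 96/2 + 1 = 3778, so the closed region contains I + B = 3778 + 96 = 3874 lattice points.

3874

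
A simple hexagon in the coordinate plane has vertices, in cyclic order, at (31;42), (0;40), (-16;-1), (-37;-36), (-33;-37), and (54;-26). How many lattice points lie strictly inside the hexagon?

By the shoelace formula, twice the signed area is |[31·40 − 0·42] + [0·(-1) − (-16)·40] + [(-16)·(-36) − (-37)·(-1)] + [(-37)·(-37) − (-33)·(-36)] + [(-33)·(-26) − 54·(-37)] + [54·42 − 31·(-26)]| = 8530, so the area is 4265.
Along each edge there are gcd(|Δx|,|Δy|)+1 lattice points, so counting each shared vertex once the boundary has gcd(31,2) + gcd(16,41) + gcd(21,35) + gcd(4,1) + gcd(87,11) + gcd(23,68) = 1+1+7+1+1+1 = 12.
Pick's theorem gives I = A − B/2 + 1 = 4265 − 12/2 + 1 = 4260.

4260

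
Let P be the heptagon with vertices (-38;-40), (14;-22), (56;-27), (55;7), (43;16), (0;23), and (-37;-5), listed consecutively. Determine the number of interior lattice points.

3914

By the shoelace formula, twice the signed area is |((-38)·(-22) − 14·(-40)) + (14·(-27) − 56·(-22)) + (56·7 − 55·(-27)) + (55·16 − 43·7) + (43·23 − 0·16) + (0·(-5) − (-37)·23) + ((-37)·(-40) − (-38)·(-5))| = 7836, so the area is 3918.
Along each edge there are gcd(|Δx|,|Δy|)+1 lattice points, so counting each shared vertex once the boundary has gcd(52,18) + gcd(42,5) + gcd(1,34) + gcd(12,9) + gcd(43,7) + gcd(37,28) + gcd(1,35) = 2+1+1+3+1+1+1 = 10.
By Pick's theorem A = I + B/2 − 1, so I = 3918 − 10/2 + 1 = 3914.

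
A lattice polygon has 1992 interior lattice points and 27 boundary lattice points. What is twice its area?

By Pick's theorem, A = I + B/2 − 1 = 1992 + 27/2 − 1 = 4009/2.
Hence 2A = 4009.

4009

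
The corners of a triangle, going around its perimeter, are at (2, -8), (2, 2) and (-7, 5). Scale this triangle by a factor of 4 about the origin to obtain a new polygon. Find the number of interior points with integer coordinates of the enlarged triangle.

Using the shoelace formula, 2A = |(2·2 − 2·(-8)) + (2·5 − (-7)·2) + ((-7)·(-8) − 2·5)| = 90, so the area is 45.
Along each edge there are gcd(|Δx|,|Δy|)+1 lattice points, so counting each shared vertex once the boundary has gcd(0,10) + gcd(9,3) + gcd(9,13) = 10+3+1 = 14.
Scaling by 4 multiplies the area by 4² = 16 (so the new area is 720) and multiplies the boundary lattice-point count by 4, giving 56.
By Pick's theorem, the interior count of the dilated polygon is 720 − 56/2 + 1 = 693.

693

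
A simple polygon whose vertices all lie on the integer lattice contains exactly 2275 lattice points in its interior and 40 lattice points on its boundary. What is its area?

Pick's theorem states A = I + B/2 − 1, so A = 2275 + 40/2 − 1 = 2294.

2294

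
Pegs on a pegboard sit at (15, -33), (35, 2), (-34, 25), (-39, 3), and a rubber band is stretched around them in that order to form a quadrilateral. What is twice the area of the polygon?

The shoelace formula gives twice the area as |(15·2 − 35·(-33)) + (35·25 − (-34)·2) + ((-34)·3 − (-39)·25) + ((-39)·(-33) − 15·3)| = 4243, so the area is 2121.5.

4243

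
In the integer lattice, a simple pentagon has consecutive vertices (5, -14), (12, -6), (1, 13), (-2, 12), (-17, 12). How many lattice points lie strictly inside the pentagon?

339

Using the shoelace formula, 2A = |(5·(-6) − 12·(-14)) + (12·13 − 1·(-6)) + (1·12 − (-2)·13) + ((-2)·12 − (-17)·12) + ((-17)·(-14) − 5·12)| = 696, so the area is 348.
Along each edge there are gcd(|Δx|,|Δy|)+1 lattice points, so counting each shared vertex once the boundary has gcd(7,8) + gcd(11,19) + gcd(3,1) + gcd(15,0) + gcd(22,26) = 1+1+1+15+2 = 20.
By Pick's theorem A = I + B/2 − 1, so I = 348 − 20/2 + 1 = 339.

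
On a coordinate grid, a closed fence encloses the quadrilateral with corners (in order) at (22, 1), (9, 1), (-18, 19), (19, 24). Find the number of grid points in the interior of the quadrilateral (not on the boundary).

539

By the shoelace formula, twice the signed area is |(22·1 − 9·1) + (9·19 − (-18)·1) + ((-18)·24 − 19·19) + (19·1 − 22·24)| = 1100, so the area is 550.
The number of boundary lattice points is Σ gcd(|Δx|,|Δy|) = gcd(13,0) + gcd(27,18) + gcd(37,5) + gcd(3,23) = 13+9+1+1 = 24.
By Pick's theorem A = I + B/2 − 1, so I = 550 − 24/2 + 1 = 539.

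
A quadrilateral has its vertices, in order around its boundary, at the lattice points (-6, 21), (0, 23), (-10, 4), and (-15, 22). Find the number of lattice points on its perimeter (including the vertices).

Summing gcd(|Δx|,|Δy|) over the edges gives the boundary count: gcd(6,2) + gcd(10,19) + gcd(5,18) + gcd(9,1) = 2+1+1+1 = 5.

5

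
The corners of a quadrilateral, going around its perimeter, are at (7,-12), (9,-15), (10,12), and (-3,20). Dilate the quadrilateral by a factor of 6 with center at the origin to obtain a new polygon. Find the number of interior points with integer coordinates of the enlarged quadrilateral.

By the shoelace formula, twice the signed area is |(7·(-15) − 9·(-12)) + (9·12 − 10·(-15)) + (10·20 − (-3)·12) + ((-3)·(-12) − 7·20)| = 393, so the area is 393/2.
The number of boundary lattice points is Σ gcd(|Δx|,|Δy|) = gcd(2,3) + gcd(1,27) + gcd(13,8) + gcd(10,32) = 1+1+1+2 = 5.
Scaling by 6 multiplies the area by 6² = 36 (so the new area is 7074) and multiplies the boundary lattice-point count by 6, giving 30.
By Pick's theorem, the interior count of the dilated polygon is 7074 − 30/2 + 1 = 7060.

7060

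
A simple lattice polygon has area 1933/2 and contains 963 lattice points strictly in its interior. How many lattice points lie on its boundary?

Pick's theorem gives A = I + B/2 − 1, so B = 2(A − I + 1) = 2(1933/2 − 963 + 1) = 9.

9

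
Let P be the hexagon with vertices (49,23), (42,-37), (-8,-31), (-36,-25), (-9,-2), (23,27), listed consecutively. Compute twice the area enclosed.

Using the shoelace formula, 2A = |(49·(-37) − 42·23) + (42·(-31) − (-8)·(-37)) + ((-8)·(-25) − (-36)·(-31)) + ((-36)·(-2) − (-9)·(-25)) + ((-9)·27 − 23·(-2)) + (23·23 − 49·27)| = 6437, so the area is 3218.5.

6437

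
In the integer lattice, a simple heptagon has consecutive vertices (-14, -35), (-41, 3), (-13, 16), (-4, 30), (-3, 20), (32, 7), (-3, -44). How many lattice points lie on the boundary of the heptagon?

The number of boundary lattice points is Σ gcd(|Δx|,|Δy|) = gcd(27,38) + gcd(28,13) + gcd(9,14) + gcd(1,10) + gcd(35,13) + gcd(35,51) + gcd(11,9) = 1+1+1+1+1+1+1 = 7.

7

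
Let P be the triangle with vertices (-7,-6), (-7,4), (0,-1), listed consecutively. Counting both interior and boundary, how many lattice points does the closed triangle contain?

Using the shoelace formula, 2A = |[(-7)·4 − (-7)·(-6)] + [(-7)·(-1) − 0·4] + [0·(-6) − (-7)·(-1)]| = 70, so the area is 35.
Along each edge there are gcd(|Δx|,|Δy|)+1 lattice points, so counting each shared vertex once the boundary has gcd(0,10) + gcd(7,5) + gcd(7,5) = 10+1+1 = 12.
Pick's theorem gives I = A − B/2 + 1 = 35 − 12/2 + 1 = 30, so the closed region contains I + B = 30 + 12 = 42 lattice points.

42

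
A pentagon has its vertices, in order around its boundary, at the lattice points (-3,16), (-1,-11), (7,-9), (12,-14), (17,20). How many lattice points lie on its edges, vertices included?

The number of boundary lattice points is Σ gcd(|Δx|,|Δy|) = gcd(2,27) + gcd(8,2) + gcd(5,5) + gcd(5,34) + gcd(20,4) = 1+2+5+1+4 = 13.

13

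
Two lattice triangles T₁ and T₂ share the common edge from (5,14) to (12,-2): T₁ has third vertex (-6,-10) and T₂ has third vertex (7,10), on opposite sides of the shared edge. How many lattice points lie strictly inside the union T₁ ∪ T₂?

172

The union is the simple quadrilateral with vertices (5,14), (-6,-10), (12,-2), (7,10) in order.
The shoelace formula gives twice the area as |[5·(-10) − (-6)·14] + [(-6)·(-2) − 12·(-10)] + [12·10 − 7·(-2)] + [7·14 − 5·10]| = 348, so the area is 174.
Along each edge there are gcd(|Δx|,|Δy|)+1 lattice points, so counting each shared vertex once the boundary has gcd(11,24) + gcd(18,8) + gcd(5,12) + gcd(2,4) = 1+2+1+2 = 6.
By Pick's theorem I = A − B/2 + 1 = 174 − 6/2 + 1 = 172.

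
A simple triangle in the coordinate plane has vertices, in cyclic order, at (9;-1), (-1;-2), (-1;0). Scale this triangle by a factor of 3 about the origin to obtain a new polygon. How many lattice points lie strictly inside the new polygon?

85

Using the shoelace formula, 2A = |(9·(-2) − (-1)·(-1)) + ((-1)·0 − (-1)·(-2)) + ((-1)·(-1) − 9·0)| = 20, so the area is 10.
Along each edge there are gcd(|Δx|,|Δy|)+1 lattice points, so counting each shared vertex once the boundary has gcd(10,1) + gcd(0,2) + gcd(10,1) = 1+2+1 = 4.
Scaling by 3 multiplies the area by 3² = 9 (so the new area is 90) and multiplies the boundary lattice-point count by 3, giving 12.
By Pick's theorem, the interior count of the dilated polygon is 90 − 12/2 + 1 = 85.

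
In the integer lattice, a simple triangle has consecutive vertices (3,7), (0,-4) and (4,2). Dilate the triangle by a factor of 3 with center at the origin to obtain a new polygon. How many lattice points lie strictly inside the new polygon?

By the shoelace formula, twice the signed area is |[3·(-4) − 0·7] + [0·2 − 4·(-4)] + [4·7 − 3·2]| = 26, so the area is 13.
Along each edge there are gcd(|Δx|,|Δy|)+1 lattice points, so counting each shared vertex once the boundary has gcd(3,11) + gcd(4,6) + gcd(1,5) = 1+2+1 = 4.
Scaling by 3 multiplies the area by 3² = 9 (so the new area is 117) and multiplies the boundary lattice-point count by 3, giving 12.
By Pick's theorem, the interior count of the dilated polygon is 117 − 12/2 + 1 = 112.

112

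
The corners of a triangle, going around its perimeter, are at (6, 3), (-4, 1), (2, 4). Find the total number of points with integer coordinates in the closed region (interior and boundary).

13

Using the shoelace formula, 2A = |[6·1 − (-4)·3] + [(-4)·4 − 2·1] + [2·3 − 6·4]| = 18, so the area is 9.
Summing gcd(|Δx|,|Δy|) over the edges gives the boundary count: gcd(10,2) + gcd(6,3) + gcd(4,1) = 2+3+1 = 6.
Pick's theorem gives I = A − B/2 + 1 = 9 − 6/2 + 1 = 7, so the closed region contains I + B = 7 + 6 = 13 lattice points.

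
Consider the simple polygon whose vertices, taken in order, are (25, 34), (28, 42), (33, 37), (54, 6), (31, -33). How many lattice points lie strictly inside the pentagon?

1067

The shoelace formula gives twice the area as |(25·42 − 28·34) + (28·37 − 33·42) + (33·6 − 54·37) + (54·(-33) − 31·6) + (31·34 − 25·(-33))| = 2141, so the area is 1070.5.
Summing gcd(|Δx|,|Δy|) over the edges gives the boundary count: gcd(3,8) + gcd(5,5) + gcd(21,31) + gcd(23,39) + gcd(6,67) = 1+5+1+1+1 = 9.
Pick's theorem gives I = A − B/2 + 1 = 1070.5 − 9/2 + 1 = 1067.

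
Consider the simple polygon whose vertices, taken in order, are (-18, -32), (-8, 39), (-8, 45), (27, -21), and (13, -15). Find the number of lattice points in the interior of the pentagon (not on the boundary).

1431

By the shoelace formula, twice the signed area is |[(-18)·39 − (-8)·(-32)] + [(-8)·45 − (-8)·39] + [(-8)·(-21) − 27·45] + [27·(-15) − 13·(-21)] + [13·(-32) − (-18)·(-15)]| = 2871, so the area is 1435.5.
Summing gcd(|Δx|,|Δy|) over the edges gives the boundary count: gcd(10,71) + gcd(0,6) + gcd(35,66) + gcd(14,6) + gcd(31,17) = 1+6+1+2+1 = 11.
By Pick's theorem A = I + B/2 − 1, so I = 1435.5 − 11/2 + 1 = 1431.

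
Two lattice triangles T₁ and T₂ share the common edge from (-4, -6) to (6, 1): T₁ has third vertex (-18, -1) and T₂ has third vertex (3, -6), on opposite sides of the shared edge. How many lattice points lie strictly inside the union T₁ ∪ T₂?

94

The union is the simple quadrilateral with vertices (-4, -6), (-18, -1), (6, 1), (3, -6) in order.
By the shoelace formula, twice the signed area is |[(-4)·(-1) − (-18)·(-6)] + [(-18)·1 − 6·(-1)] + [6·(-6) − 3·1] + [3·(-6) − (-4)·(-6)]| = 197, so the area is 197/2.
Along each edge there are gcd(|Δx|,|Δy|)+1 lattice points, so counting each shared vertex once the boundary has gcd(14,5) + gcd(24,2) + gcd(3,7) + gcd(7,0) = 1+2+1+7 = 11.
By Pick's theorem I = A − B/2 + 1 = 197/2 − 11/2 + 1 = 94.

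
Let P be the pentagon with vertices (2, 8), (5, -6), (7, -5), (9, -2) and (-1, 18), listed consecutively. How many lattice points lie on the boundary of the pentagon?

The number of boundary lattice points is Σ gcd(|Δx|,|Δy|) = gcd(3,14) + gcd(2,1) + gcd(2,3) + gcd(10,20) + gcd(3,10) = 1+1+1+10+1 = 14.

14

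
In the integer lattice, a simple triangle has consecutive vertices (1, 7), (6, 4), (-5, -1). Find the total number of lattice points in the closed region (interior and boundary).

By the shoelace formula, twice the signed area is |(1·4 − 6·7) + (6·(-1) − (-5)·4) + ((-5)·7 − 1·(-1))| = 58, so the area is 29.
Along each edge there are gcd(|Δx|,|Δy|)+1 lattice points, so counting each shared vertex once the boundary has gcd(5,3) + gcd(11,5) + gcd(6,8) = 1+1+2 = 4.
Pick's theorem gives I = A − B/2 + 1 = 29 − 4/2 + 1 = 28, so the closed region contains I + B = 28 + 4 = 32 lattice points.

32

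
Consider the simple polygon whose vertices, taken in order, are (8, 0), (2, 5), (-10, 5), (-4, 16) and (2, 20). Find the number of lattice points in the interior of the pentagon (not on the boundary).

148

Using the shoelace formula, 2A = |(8·5 − 2·0) + (2·5 − (-10)·5) + ((-10)·16 − (-4)·5) + ((-4)·20 − 2·16) + (2·0 − 8·20)| = 312, so the area is 156.
Along each edge there are gcd(|Δx|,|Δy|)+1 lattice points, so counting each shared vertex once the boundary has gcd(6,5) + gcd(12,0) + gcd(6,11) + gcd(6,4) + gcd(6,20) = 1+12+1+2+2 = 18.
Pick's theorem gives I = A − B/2 + 1 = 156 − 18/2 + 1 = 148.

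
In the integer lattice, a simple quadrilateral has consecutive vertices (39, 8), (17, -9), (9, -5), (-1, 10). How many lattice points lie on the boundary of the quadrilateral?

12

The number of boundary lattice points is Σ gcd(|Δx|,|Δy|) = gcd(22,17) + gcd(8,4) + gcd(10,15) + gcd(40,2) = 1+4+5+2 = 12.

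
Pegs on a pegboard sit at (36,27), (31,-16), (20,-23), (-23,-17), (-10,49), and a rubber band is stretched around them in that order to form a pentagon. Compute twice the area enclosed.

6006

By the shoelace formula, twice the signed area is |(36·(-16) − 31·27) + (31·(-23) − 20·(-16)) + (20·(-17) − (-23)·(-23)) + ((-23)·49 − (-10)·(-17)) + ((-10)·27 − 36·49)| = 6006, so the area is 3003.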